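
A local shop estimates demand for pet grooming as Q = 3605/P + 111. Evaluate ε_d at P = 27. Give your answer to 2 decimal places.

-0.55

At P = 27, Q = 244.519.
dQ/dP = −3605/P² = -4.945.
ε = (dQ/dP)(P/Q) = (-4.945)(27/244.519).
|ε| < 1, so demand is inelastic at this price.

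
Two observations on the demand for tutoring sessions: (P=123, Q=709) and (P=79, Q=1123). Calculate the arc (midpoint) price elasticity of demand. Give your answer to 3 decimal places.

-1.037

ΔQ = 1123 − 709 = 414; ΔP = 79 − 123 = -44.
Midpoints: P̄ = 101.00, Q̄ = 916.0.
ε = (ΔQ/ΔP)(P̄/Q̄) = (414/-44)(101.00/916.0).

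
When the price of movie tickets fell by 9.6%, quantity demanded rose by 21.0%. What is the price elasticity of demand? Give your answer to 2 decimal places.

ε = %ΔQ / %ΔP = (21.0)/(-9.6) = -2.188.

-2.19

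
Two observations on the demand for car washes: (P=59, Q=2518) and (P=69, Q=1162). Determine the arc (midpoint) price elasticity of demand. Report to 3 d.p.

-4.717

ΔQ = 1162 − 2518 = -1356; ΔP = 69 − 59 = 10.
Midpoints: P̄ = 64.00, Q̄ = 1840.0.
ε = (ΔQ/ΔP)(P̄/Q̄) = (-1356/10)(64.00/1840.0).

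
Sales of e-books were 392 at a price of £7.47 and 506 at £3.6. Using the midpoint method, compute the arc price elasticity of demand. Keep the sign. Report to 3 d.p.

ΔQ = 506 − 392 = 114; ΔP = 3.6 − 7.47 = -3.87.
Midpoints: P̄ = 5.54, Q̄ = 449.0.
ε = (ΔQ/ΔP)(P̄/Q̄) = (114/-3.87)(5.54/449.0).

-0.363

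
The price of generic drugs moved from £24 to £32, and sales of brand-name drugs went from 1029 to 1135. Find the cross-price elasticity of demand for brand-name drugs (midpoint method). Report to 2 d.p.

ΔQ_x = 1135 − 1029 = 106; ΔP_y = 32 − 24 = 8.
Midpoints: P̄_y = 28.00, Q̄_x = 1082.0.
ε_xy = (ΔQ_x/ΔP_y)(P̄_y/Q̄_x) = (106/8)(28.00/1082.0).

0.34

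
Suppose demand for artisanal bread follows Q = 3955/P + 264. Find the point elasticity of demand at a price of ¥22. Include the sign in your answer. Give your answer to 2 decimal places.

At P = 22, Q = 443.773.
dQ/dP = −3955/P² = -8.171.
ε = (dQ/dP)(P/Q) = (-8.171)(22/443.773).

-0.41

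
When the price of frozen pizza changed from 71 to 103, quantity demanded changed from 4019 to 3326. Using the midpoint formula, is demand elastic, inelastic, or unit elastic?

inelastic

Arc ε ≈ -0.513.
|ε| = 0.51 < 1.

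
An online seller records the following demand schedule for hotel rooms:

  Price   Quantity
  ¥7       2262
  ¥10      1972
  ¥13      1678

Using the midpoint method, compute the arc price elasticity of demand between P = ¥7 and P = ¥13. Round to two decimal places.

-0.49

At P = 7, Q = 2262; at P = 13, Q = 1678.
ΔQ = -584, ΔP = 6. Midpoints: P̄ = 10.00, Q̄ = 1970.0.
ε = (ΔQ/ΔP)(P̄/Q̄) = (-584/6)(10.00/1970.0).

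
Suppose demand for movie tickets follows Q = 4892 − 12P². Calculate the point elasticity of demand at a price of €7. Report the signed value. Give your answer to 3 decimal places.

-0.273

At P = 7, Q = 4304.
dQ/dP = −24P = -168.
ε = (dQ/dP)(P/Q) = (-168)(7/4304).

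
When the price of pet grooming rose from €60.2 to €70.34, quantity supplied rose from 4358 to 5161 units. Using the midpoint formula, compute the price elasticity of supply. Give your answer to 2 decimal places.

ΔQ = 5161 − 4358 = 803; ΔP = 70.34 − 60.2 = 10.14.
Midpoints: P̄ = 65.27, Q̄ = 4759.5.
ε_s = (ΔQ/ΔP)(P̄/Q̄) = (803/10.14)(65.27/4759.5).

1.09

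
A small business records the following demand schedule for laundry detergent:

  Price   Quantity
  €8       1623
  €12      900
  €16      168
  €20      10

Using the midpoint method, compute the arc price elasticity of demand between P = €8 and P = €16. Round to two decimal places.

At P = 8, Q = 1623; at P = 16, Q = 168.
ΔQ = -1455, ΔP = 8. Midpoints: P̄ = 12.00, Q̄ = 895.5.
ε = (ΔQ/ΔP)(P̄/Q̄) = (-1455/8)(12.00/895.5).

-2.44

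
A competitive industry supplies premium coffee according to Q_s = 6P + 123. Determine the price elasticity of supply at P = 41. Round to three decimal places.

At P = 41, Q_s = 369.
dQ_s/dP = 6.
ε_s = (dQ_s/dP)(P/Q_s) = (6)(41/369).

0.667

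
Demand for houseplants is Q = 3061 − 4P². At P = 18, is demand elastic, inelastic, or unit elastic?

elastic

Q = 1765, dQ/dP = -144.
ε = (dQ/dP)(P/Q) ≈ -1.469.
|ε| = 1.47 > 1.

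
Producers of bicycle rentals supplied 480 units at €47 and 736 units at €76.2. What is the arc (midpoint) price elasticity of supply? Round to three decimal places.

0.888

ΔQ = 736 − 480 = 256; ΔP = 76.2 − 47 = 29.2.
Midpoints: P̄ = 61.60, Q̄ = 608.0.
ε_s = (ΔQ/ΔP)(P̄/Q̄) = (256/29.2)(61.60/608.0).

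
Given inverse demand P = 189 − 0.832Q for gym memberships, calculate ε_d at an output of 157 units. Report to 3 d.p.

At Q = 157, P = 189 − 0.832(157) = 58.38.
dP/dQ = −0.832, so dQ/dP = 1/(−0.832) = -1.202.
ε = (dQ/dP)(P/Q) = (-1.202)(58.38/157).

-0.447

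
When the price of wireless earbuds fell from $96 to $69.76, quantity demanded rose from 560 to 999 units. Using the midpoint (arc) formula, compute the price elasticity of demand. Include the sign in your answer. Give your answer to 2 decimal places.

ΔQ = 999 − 560 = 439; ΔP = 69.76 − 96 = -26.24.
Midpoints: P̄ = 82.88, Q̄ = 779.5.
ε = (ΔQ/ΔP)(P̄/Q̄) = (439/-26.24)(82.88/779.5).

-1.78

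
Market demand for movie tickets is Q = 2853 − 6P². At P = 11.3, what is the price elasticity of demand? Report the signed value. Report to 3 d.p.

At P = 11.3, Q = 2086.860.
dQ/dP = −12P = -135.600.
ε = (dQ/dP)(P/Q) = (-135.600)(11.3/2086.860).

-0.734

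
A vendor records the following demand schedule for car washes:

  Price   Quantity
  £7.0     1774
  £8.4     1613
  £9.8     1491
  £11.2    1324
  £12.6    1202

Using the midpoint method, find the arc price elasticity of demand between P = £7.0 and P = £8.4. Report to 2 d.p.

At P = 7.0, Q = 1774; at P = 8.4, Q = 1613.
ΔQ = -161, ΔP = 1.4. Midpoints: P̄ = 7.70, Q̄ = 1693.5.
ε = (ΔQ/ΔP)(P̄/Q̄) = (-161/1.4)(7.70/1693.5).

-0.52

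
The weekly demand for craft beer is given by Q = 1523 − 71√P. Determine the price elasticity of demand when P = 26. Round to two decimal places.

-0.16

At P = 26, Q = 1160.970.
dQ/dP = −71/(2√P) = -6.962.
ε = (dQ/dP)(P/Q) = (-6.962)(26/1160.970).
|ε| < 1, so demand is inelastic at this price.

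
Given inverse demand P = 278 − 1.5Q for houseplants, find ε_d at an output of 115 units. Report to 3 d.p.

At Q = 115, P = 278 − 1.5(115) = 105.50.
dP/dQ = −1.5, so dQ/dP = 1/(−1.5) = -0.667.
ε = (dQ/dP)(P/Q) = (-0.667)(105.50/115).

-0.612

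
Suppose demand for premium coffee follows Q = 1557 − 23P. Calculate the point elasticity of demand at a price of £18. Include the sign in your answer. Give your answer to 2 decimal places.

-0.36

At P = 18, Q = 1143.
dQ/dP = −23.
ε = (dQ/dP)(P/Q) = (-23)(18/1143).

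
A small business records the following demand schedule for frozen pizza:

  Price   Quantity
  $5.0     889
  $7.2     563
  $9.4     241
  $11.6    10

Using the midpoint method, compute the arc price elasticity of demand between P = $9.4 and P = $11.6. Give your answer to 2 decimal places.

-8.78

At P = 9.4, Q = 241; at P = 11.6, Q = 10.
ΔQ = -231, ΔP = 2.2. Midpoints: P̄ = 10.50, Q̄ = 125.5.
ε = (ΔQ/ΔP)(P̄/Q̄) = (-231/2.2)(10.50/125.5).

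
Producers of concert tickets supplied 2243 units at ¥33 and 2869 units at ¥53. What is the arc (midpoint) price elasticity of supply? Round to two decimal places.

0.53

ΔQ = 2869 − 2243 = 626; ΔP = 53 − 33 = 20.
Midpoints: P̄ = 43.00, Q̄ = 2556.0.
ε_s = (ΔQ/ΔP)(P̄/Q̄) = (626/20)(43.00/2556.0).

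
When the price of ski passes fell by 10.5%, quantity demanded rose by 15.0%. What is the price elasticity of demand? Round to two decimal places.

-1.43

ε = %ΔQ / %ΔP = (15.0)/(-10.5) = -1.429.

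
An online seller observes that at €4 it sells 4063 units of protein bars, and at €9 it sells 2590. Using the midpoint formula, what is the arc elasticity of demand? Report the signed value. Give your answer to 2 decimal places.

-0.58

ΔQ = 2590 − 4063 = -1473; ΔP = 9 − 4 = 5.
Midpoints: P̄ = 6.50, Q̄ = 3326.5.
ε = (ΔQ/ΔP)(P̄/Q̄) = (-1473/5)(6.50/3326.5).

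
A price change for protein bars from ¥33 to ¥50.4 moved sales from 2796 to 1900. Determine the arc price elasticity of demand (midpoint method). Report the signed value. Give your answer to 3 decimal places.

-0.915

ΔQ = 1900 − 2796 = -896; ΔP = 50.4 − 33 = 17.4.
Midpoints: P̄ = 41.70, Q̄ = 2348.0.
ε = (ΔQ/ΔP)(P̄/Q̄) = (-896/17.4)(41.70/2348.0).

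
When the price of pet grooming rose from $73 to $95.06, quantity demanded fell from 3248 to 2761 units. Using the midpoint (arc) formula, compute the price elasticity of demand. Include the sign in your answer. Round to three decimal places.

-0.617

ΔQ = 2761 − 3248 = -487; ΔP = 95.06 − 73 = 22.06.
Midpoints: P̄ = 84.03, Q̄ = 3004.5.
ε = (ΔQ/ΔP)(P̄/Q̄) = (-487/22.06)(84.03/3004.5).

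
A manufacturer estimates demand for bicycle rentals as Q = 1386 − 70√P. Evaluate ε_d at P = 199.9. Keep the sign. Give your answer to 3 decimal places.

-1.249

At P = 199.9, Q = 396.298.
dQ/dP = −70/(2√P) = -2.475.
ε = (dQ/dP)(P/Q) = (-2.475)(199.9/396.298).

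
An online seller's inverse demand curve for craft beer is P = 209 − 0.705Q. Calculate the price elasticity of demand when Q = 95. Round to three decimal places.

-2.121

At Q = 95, P = 209 − 0.705(95) = 142.03.
dP/dQ = −0.705, so dQ/dP = 1/(−0.705) = -1.418.
ε = (dQ/dP)(P/Q) = (-1.418)(142.03/95).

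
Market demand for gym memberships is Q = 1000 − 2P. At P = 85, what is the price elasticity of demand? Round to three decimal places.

At P = 85, Q = 830.
dQ/dP = −2.
ε = (dQ/dP)(P/Q) = (-2)(85/830).
|ε| < 1, so demand is inelastic at this price.

-0.205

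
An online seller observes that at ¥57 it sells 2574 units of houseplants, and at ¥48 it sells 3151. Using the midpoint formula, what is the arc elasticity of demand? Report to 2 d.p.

ΔQ = 3151 − 2574 = 577; ΔP = 48 − 57 = -9.
Midpoints: P̄ = 52.50, Q̄ = 2862.5.
ε = (ΔQ/ΔP)(P̄/Q̄) = (577/-9)(52.50/2862.5).

-1.18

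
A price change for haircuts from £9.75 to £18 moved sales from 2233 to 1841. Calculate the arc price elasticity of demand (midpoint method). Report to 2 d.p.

-0.32

ΔQ = 1841 − 2233 = -392; ΔP = 18 − 9.75 = 8.25.
Midpoints: P̄ = 13.88, Q̄ = 2037.0.
ε = (ΔQ/ΔP)(P̄/Q̄) = (-392/8.25)(13.88/2037.0).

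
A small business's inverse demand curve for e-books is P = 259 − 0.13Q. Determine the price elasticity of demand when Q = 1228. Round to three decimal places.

At Q = 1228, P = 259 − 0.13(1228) = 99.36.
dP/dQ = −0.13, so dQ/dP = 1/(−0.13) = -7.692.
ε = (dQ/dP)(P/Q) = (-7.692)(99.36/1228).

-0.622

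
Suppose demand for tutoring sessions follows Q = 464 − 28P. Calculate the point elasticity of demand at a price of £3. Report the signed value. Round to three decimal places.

-0.221

At P = 3, Q = 380.
dQ/dP = −28.
ε = (dQ/dP)(P/Q) = (-28)(3/380).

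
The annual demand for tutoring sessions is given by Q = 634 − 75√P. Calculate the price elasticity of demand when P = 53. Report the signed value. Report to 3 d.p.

At P = 53, Q = 87.992.
dQ/dP = −75/(2√P) = -5.151.
ε = (dQ/dP)(P/Q) = (-5.151)(53/87.992).

-3.103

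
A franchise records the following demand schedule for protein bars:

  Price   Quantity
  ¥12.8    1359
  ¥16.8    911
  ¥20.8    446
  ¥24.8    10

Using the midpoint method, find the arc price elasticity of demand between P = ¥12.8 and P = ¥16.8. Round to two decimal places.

-1.46

At P = 12.8, Q = 1359; at P = 16.8, Q = 911.
ΔQ = -448, ΔP = 4.0. Midpoints: P̄ = 14.80, Q̄ = 1135.0.
ε = (ΔQ/ΔP)(P̄/Q̄) = (-448/4.0)(14.80/1135.0).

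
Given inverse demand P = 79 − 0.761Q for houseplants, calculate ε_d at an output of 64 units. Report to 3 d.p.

At Q = 64, P = 79 − 0.761(64) = 30.30.
dP/dQ = −0.761, so dQ/dP = 1/(−0.761) = -1.314.
ε = (dQ/dP)(P/Q) = (-1.314)(30.30/64).

-0.622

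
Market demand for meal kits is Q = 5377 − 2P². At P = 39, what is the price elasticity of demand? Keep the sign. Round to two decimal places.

At P = 39, Q = 2335.
dQ/dP = −4P = -156.
ε = (dQ/dP)(P/Q) = (-156)(39/2335).
|ε| > 1, so demand is elastic at this price.

-2.61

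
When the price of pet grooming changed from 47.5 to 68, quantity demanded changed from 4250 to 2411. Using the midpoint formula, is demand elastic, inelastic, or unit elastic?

Arc ε ≈ -1.556.
|ε| = 1.56 > 1.

elastic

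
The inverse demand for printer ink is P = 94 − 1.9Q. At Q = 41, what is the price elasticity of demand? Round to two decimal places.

-0.21

At Q = 41, P = 94 − 1.9(41) = 16.10.
dP/dQ = −1.9, so dQ/dP = 1/(−1.9) = -0.526.
ε = (dQ/dP)(P/Q) = (-0.526)(16.10/41).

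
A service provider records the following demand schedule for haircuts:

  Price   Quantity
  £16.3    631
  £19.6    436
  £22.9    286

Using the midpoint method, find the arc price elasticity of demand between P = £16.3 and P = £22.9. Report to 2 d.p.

At P = 16.3, Q = 631; at P = 22.9, Q = 286.
ΔQ = -345, ΔP = 6.6. Midpoints: P̄ = 19.60, Q̄ = 458.5.
ε = (ΔQ/ΔP)(P̄/Q̄) = (-345/6.6)(19.60/458.5).

-2.23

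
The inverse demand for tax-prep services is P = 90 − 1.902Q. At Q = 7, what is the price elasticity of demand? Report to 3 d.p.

-5.760

At Q = 7, P = 90 − 1.902(7) = 76.69.
dP/dQ = −1.902, so dQ/dP = 1/(−1.902) = -0.526.
ε = (dQ/dP)(P/Q) = (-0.526)(76.69/7).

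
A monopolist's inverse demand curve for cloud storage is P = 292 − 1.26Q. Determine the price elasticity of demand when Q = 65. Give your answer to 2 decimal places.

At Q = 65, P = 292 − 1.26(65) = 210.10.
dP/dQ = −1.26, so dQ/dP = 1/(−1.26) = -0.794.
ε = (dQ/dP)(P/Q) = (-0.794)(210.10/65).

-2.57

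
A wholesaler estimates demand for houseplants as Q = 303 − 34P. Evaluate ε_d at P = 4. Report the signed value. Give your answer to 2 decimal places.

At P = 4, Q = 167.
dQ/dP = −34.
ε = (dQ/dP)(P/Q) = (-34)(4/167).

-0.81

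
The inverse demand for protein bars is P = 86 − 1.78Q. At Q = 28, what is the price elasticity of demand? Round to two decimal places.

-0.73

At Q = 28, P = 86 − 1.78(28) = 36.16.
dP/dQ = −1.78, so dQ/dP = 1/(−1.78) = -0.562.
ε = (dQ/dP)(P/Q) = (-0.562)(36.16/28).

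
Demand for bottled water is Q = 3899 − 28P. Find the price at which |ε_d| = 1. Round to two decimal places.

69.63

For linear demand Q = a − bP, ε = −bP/(a − bP). |ε| = 1 when bP = a − bP, i.e. P = a/(2b).
P = 3899/(2·28) = 3899/56 = 69.6250.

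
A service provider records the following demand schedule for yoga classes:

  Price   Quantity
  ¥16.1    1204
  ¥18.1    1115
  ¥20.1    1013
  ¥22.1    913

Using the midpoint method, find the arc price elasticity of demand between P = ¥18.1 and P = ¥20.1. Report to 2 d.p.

At P = 18.1, Q = 1115; at P = 20.1, Q = 1013.
ΔQ = -102, ΔP = 2.0. Midpoints: P̄ = 19.10, Q̄ = 1064.0.
ε = (ΔQ/ΔP)(P̄/Q̄) = (-102/2.0)(19.10/1064.0).

-0.92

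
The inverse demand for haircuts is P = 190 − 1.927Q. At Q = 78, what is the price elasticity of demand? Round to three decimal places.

-0.264

At Q = 78, P = 190 − 1.927(78) = 39.69.
dP/dQ = −1.927, so dQ/dP = 1/(−1.927) = -0.519.
ε = (dQ/dP)(P/Q) = (-0.519)(39.69/78).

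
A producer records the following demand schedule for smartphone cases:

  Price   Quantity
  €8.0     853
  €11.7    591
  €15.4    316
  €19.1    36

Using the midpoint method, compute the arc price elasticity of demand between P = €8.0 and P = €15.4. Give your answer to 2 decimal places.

-1.45

At P = 8.0, Q = 853; at P = 15.4, Q = 316.
ΔQ = -537, ΔP = 7.4. Midpoints: P̄ = 11.70, Q̄ = 584.5.
ε = (ΔQ/ΔP)(P̄/Q̄) = (-537/7.4)(11.70/584.5).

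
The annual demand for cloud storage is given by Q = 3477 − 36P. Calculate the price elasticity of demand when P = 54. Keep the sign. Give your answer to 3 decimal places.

At P = 54, Q = 1533.
dQ/dP = −36.
ε = (dQ/dP)(P/Q) = (-36)(54/1533).

-1.268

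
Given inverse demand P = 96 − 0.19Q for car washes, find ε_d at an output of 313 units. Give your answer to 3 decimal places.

At Q = 313, P = 96 − 0.19(313) = 36.53.
dP/dQ = −0.19, so dQ/dP = 1/(−0.19) = -5.263.
ε = (dQ/dP)(P/Q) = (-5.263)(36.53/313).

-0.614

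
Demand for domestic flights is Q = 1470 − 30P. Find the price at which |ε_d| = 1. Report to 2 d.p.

24.50

For linear demand Q = a − bP, ε = −bP/(a − bP). |ε| = 1 when bP = a − bP, i.e. P = a/(2b).
P = 1470/(2·30) = 1470/60 = 24.5000.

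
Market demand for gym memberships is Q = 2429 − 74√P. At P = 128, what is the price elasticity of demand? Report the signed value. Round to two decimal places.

At P = 128, Q = 1591.786.
dQ/dP = −74/(2√P) = -3.270.
ε = (dQ/dP)(P/Q) = (-3.270)(128/1591.786).
|ε| < 1, so demand is inelastic at this price.

-0.26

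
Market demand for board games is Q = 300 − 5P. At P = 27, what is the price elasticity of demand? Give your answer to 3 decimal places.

-0.818

At P = 27, Q = 165.
dQ/dP = −5.
ε = (dQ/dP)(P/Q) = (-5)(27/165).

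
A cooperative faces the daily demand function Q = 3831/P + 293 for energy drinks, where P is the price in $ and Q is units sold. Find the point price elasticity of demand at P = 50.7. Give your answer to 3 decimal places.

-0.205

At P = 50.7, Q = 368.562.
dQ/dP = −3831/P² = -1.490.
ε = (dQ/dP)(P/Q) = (-1.490)(50.7/368.562).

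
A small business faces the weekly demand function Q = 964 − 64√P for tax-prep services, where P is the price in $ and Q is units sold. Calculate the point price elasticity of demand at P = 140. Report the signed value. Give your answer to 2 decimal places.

-1.83

At P = 140, Q = 206.742.
dQ/dP = −64/(2√P) = -2.704.
ε = (dQ/dP)(P/Q) = (-2.704)(140/206.742).
|ε| > 1, so demand is elastic at this price.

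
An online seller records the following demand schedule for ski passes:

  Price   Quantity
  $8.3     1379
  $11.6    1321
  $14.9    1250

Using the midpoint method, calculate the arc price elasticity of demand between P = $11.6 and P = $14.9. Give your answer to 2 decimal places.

At P = 11.6, Q = 1321; at P = 14.9, Q = 1250.
ΔQ = -71, ΔP = 3.3. Midpoints: P̄ = 13.25, Q̄ = 1285.5.
ε = (ΔQ/ΔP)(P̄/Q̄) = (-71/3.3)(13.25/1285.5).

-0.22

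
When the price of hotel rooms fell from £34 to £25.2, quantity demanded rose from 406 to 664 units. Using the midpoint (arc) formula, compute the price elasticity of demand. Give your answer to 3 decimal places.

-1.622

ΔQ = 664 − 406 = 258; ΔP = 25.2 − 34 = -8.8.
Midpoints: P̄ = 29.60, Q̄ = 535.0.
ε = (ΔQ/ΔP)(P̄/Q̄) = (258/-8.8)(29.60/535.0).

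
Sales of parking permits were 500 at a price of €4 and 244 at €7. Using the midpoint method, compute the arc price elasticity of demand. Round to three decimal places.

ΔQ = 244 − 500 = -256; ΔP = 7 − 4 = 3.
Midpoints: P̄ = 5.50, Q̄ = 372.0.
ε = (ΔQ/ΔP)(P̄/Q̄) = (-256/3)(5.50/372.0).

-1.262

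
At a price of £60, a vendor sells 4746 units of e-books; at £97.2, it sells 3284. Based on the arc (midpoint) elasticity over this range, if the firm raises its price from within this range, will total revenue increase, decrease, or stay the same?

increase

Arc ε = (-1462/37.2)(78.60/4015.0) ≈ -0.769.
|ε| = 0.77 < 1, so demand is inelastic. A price rise therefore raises total revenue.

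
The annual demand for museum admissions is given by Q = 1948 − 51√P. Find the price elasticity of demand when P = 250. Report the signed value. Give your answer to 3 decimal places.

-0.353

At P = 250, Q = 1141.619.
dQ/dP = −51/(2√P) = -1.613.
ε = (dQ/dP)(P/Q) = (-1.613)(250/1141.619).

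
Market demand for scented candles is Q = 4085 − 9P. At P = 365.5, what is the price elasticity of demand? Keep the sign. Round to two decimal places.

-4.14

At P = 365.5, Q = 795.500.
dQ/dP = −9.
ε = (dQ/dP)(P/Q) = (-9)(365.5/795.500).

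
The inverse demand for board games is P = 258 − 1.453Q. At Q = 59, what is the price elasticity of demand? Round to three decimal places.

At Q = 59, P = 258 − 1.453(59) = 172.27.
dP/dQ = −1.453, so dQ/dP = 1/(−1.453) = -0.688.
ε = (dQ/dP)(P/Q) = (-0.688)(172.27/59).

-2.010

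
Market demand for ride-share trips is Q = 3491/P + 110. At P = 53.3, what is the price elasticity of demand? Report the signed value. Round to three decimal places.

At P = 53.3, Q = 175.497.
dQ/dP = −3491/P² = -1.229.
ε = (dQ/dP)(P/Q) = (-1.229)(53.3/175.497).
|ε| < 1, so demand is inelastic at this price.

-0.373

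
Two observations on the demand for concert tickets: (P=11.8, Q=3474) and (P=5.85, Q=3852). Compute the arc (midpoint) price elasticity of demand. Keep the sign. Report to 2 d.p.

ΔQ = 3852 − 3474 = 378; ΔP = 5.85 − 11.8 = -5.95.
Midpoints: P̄ = 8.82, Q̄ = 3663.0.
ε = (ΔQ/ΔP)(P̄/Q̄) = (378/-5.95)(8.82/3663.0).

-0.15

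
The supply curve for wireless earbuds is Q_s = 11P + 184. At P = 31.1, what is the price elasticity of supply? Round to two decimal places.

At P = 31.1, Q_s = 526.10.
dQ_s/dP = 11.
ε_s = (dQ_s/dP)(P/Q_s) = (11)(31.1/526.10).

0.65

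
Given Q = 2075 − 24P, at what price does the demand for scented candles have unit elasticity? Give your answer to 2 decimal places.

For linear demand Q = a − bP, ε = −bP/(a − bP). |ε| = 1 when bP = a − bP, i.e. P = a/(2b).
P = 2075/(2·24) = 2075/48 = 43.2292.

43.23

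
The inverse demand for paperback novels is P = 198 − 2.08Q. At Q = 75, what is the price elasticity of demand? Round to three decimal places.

-0.269

At Q = 75, P = 198 − 2.08(75) = 42.00.
dP/dQ = −2.08, so dQ/dP = 1/(−2.08) = -0.481.
ε = (dQ/dP)(P/Q) = (-0.481)(42.00/75).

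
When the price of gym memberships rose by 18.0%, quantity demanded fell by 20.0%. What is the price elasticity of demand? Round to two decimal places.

ε = %ΔQ / %ΔP = (-20.0)/(18.0) = -1.111.

-1.11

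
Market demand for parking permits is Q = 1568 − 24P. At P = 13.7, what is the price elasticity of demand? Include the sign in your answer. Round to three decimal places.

At P = 13.7, Q = 1239.200.
dQ/dP = −24.
ε = (dQ/dP)(P/Q) = (-24)(13.7/1239.200).

-0.265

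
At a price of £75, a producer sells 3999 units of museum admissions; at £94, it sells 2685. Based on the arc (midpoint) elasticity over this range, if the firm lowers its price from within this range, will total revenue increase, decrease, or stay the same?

increase

Arc ε = (-1314/19)(84.50/3342.0) ≈ -1.749.
|ε| = 1.75 > 1, so demand is elastic. A price cut therefore raises total revenue.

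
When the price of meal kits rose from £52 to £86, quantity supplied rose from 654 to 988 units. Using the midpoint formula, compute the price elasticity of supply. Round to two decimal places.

0.83

ΔQ = 988 − 654 = 334; ΔP = 86 − 52 = 34.
Midpoints: P̄ = 69.00, Q̄ = 821.0.
ε_s = (ΔQ/ΔP)(P̄/Q̄) = (334/34)(69.00/821.0).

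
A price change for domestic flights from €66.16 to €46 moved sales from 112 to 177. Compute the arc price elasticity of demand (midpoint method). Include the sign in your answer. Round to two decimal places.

-1.25

ΔQ = 177 − 112 = 65; ΔP = 46 − 66.16 = -20.16.
Midpoints: P̄ = 56.08, Q̄ = 144.5.
ε = (ΔQ/ΔP)(P̄/Q̄) = (65/-20.16)(56.08/144.5).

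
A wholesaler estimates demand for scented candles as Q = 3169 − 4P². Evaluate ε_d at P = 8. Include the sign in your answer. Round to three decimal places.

At P = 8, Q = 2913.
dQ/dP = −8P = -64.
ε = (dQ/dP)(P/Q) = (-64)(8/2913).
|ε| < 1, so demand is inelastic at this price.

-0.176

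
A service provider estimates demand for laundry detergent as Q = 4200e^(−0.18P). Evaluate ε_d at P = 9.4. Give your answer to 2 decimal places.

At P = 9.4, Q = 773.434.
dQ/dP = −0.18·4200e^(−0.18P) = −0.18Q = -139.218.
ε = (dQ/dP)(P/Q) = (-139.218)(9.4/773.434).
|ε| > 1, so demand is elastic at this price.

-1.69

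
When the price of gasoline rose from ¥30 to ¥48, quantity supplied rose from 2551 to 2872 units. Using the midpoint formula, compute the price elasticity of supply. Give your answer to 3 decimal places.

ΔQ = 2872 − 2551 = 321; ΔP = 48 − 30 = 18.
Midpoints: P̄ = 39.00, Q̄ = 2711.5.
ε_s = (ΔQ/ΔP)(P̄/Q̄) = (321/18)(39.00/2711.5).

0.257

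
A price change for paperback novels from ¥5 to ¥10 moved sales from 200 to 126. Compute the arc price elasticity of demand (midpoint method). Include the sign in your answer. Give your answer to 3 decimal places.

ΔQ = 126 − 200 = -74; ΔP = 10 − 5 = 5.
Midpoints: P̄ = 7.50, Q̄ = 163.0.
ε = (ΔQ/ΔP)(P̄/Q̄) = (-74/5)(7.50/163.0).

-0.681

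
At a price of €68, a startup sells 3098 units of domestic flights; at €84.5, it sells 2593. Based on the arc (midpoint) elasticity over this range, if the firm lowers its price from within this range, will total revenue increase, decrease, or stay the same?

decrease

Arc ε = (-505/16.5)(76.25/2845.5) ≈ -0.820.
|ε| = 0.82 < 1, so demand is inelastic. A price cut therefore reduces total revenue.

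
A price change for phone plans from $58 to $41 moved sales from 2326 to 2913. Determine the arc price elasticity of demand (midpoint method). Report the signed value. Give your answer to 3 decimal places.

-0.652

ΔQ = 2913 − 2326 = 587; ΔP = 41 − 58 = -17.
Midpoints: P̄ = 49.50, Q̄ = 2619.5.
ε = (ΔQ/ΔP)(P̄/Q̄) = (587/-17)(49.50/2619.5).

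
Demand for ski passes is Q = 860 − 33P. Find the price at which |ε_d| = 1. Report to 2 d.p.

For linear demand Q = a − bP, ε = −bP/(a − bP). |ε| = 1 when bP = a − bP, i.e. P = a/(2b).
P = 860/(2·33) = 860/66 = 13.0303.

13.03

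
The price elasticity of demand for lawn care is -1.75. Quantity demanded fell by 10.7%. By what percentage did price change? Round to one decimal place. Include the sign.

6.1%

%ΔP ≈ %ΔQ / ε = (-10.7%)/(-1.75) = 6.11%.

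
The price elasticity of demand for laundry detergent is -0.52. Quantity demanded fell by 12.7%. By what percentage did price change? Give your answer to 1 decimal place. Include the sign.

%ΔP ≈ %ΔQ / ε = (-12.7%)/(-0.52) = 24.42%.

24.4%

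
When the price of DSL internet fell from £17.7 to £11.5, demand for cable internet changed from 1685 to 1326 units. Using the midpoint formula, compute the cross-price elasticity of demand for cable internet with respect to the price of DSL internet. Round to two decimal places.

ΔQ_x = 1326 − 1685 = -359; ΔP_y = 11.5 − 17.7 = -6.2.
Midpoints: P̄_y = 14.60, Q̄_x = 1505.5.
ε_xy = (ΔQ_x/ΔP_y)(P̄_y/Q̄_x) = (-359/-6.2)(14.60/1505.5).

0.56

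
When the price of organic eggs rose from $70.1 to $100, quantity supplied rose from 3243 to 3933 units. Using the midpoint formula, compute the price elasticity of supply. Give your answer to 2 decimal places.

0.55

ΔQ = 3933 − 3243 = 690; ΔP = 100 − 70.1 = 29.9.
Midpoints: P̄ = 85.05, Q̄ = 3588.0.
ε_s = (ΔQ/ΔP)(P̄/Q̄) = (690/29.9)(85.05/3588.0).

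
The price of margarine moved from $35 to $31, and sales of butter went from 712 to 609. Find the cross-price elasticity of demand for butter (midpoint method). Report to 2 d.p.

1.29

ΔQ_x = 609 − 712 = -103; ΔP_y = 31 − 35 = -4.
Midpoints: P̄_y = 33.00, Q̄_x = 660.5.
ε_xy = (ΔQ_x/ΔP_y)(P̄_y/Q̄_x) = (-103/-4)(33.00/660.5).
ε_xy > 0, so the goods are substitutes.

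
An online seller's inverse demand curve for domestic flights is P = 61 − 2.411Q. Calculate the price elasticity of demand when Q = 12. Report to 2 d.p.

At Q = 12, P = 61 − 2.411(12) = 32.07.
dP/dQ = −2.411, so dQ/dP = 1/(−2.411) = -0.415.
ε = (dQ/dP)(P/Q) = (-0.415)(32.07/12).

-1.11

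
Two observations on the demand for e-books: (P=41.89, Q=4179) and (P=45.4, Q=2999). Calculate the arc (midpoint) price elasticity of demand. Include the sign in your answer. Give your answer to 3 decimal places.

-4.088

ΔQ = 2999 − 4179 = -1180; ΔP = 45.4 − 41.89 = 3.51.
Midpoints: P̄ = 43.64, Q̄ = 3589.0.
ε = (ΔQ/ΔP)(P̄/Q̄) = (-1180/3.51)(43.64/3589.0).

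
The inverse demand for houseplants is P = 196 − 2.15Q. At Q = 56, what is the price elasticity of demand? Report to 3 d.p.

At Q = 56, P = 196 − 2.15(56) = 75.60.
dP/dQ = −2.15, so dQ/dP = 1/(−2.15) = -0.465.
ε = (dQ/dP)(P/Q) = (-0.465)(75.60/56).

-0.628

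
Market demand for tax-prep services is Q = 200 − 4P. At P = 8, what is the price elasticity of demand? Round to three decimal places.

At P = 8, Q = 168.
dQ/dP = −4.
ε = (dQ/dP)(P/Q) = (-4)(8/168).
|ε| < 1, so demand is inelastic at this price.

-0.190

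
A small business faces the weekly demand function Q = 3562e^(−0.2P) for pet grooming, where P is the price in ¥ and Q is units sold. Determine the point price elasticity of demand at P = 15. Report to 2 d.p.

At P = 15, Q = 177.342.
dQ/dP = −0.2·3562e^(−0.2P) = −0.2Q = -35.468.
ε = (dQ/dP)(P/Q) = (-35.468)(15/177.342).
|ε| > 1, so demand is elastic at this price.

-3.00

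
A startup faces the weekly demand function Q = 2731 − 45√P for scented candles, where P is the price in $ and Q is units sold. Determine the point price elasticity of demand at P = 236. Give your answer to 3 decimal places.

At P = 236, Q = 2039.697.
dQ/dP = −45/(2√P) = -1.465.
ε = (dQ/dP)(P/Q) = (-1.465)(236/2039.697).

-0.169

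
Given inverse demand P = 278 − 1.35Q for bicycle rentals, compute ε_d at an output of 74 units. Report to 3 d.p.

-1.783

At Q = 74, P = 278 − 1.35(74) = 178.10.
dP/dQ = −1.35, so dQ/dP = 1/(−1.35) = -0.741.
ε = (dQ/dP)(P/Q) = (-0.741)(178.10/74).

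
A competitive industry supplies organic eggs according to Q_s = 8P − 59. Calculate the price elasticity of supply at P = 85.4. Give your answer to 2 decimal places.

At P = 85.4, Q_s = 624.20.
dQ_s/dP = 8.
ε_s = (dQ_s/dP)(P/Q_s) = (8)(85.4/624.20).

1.09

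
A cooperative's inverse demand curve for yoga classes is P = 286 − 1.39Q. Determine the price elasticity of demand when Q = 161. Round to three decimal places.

-0.278

At Q = 161, P = 286 − 1.39(161) = 62.21.
dP/dQ = −1.39, so dQ/dP = 1/(−1.39) = -0.719.
ε = (dQ/dP)(P/Q) = (-0.719)(62.21/161).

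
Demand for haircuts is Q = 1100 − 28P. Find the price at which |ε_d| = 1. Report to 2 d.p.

19.64

For linear demand Q = a − bP, ε = −bP/(a − bP). |ε| = 1 when bP = a − bP, i.e. P = a/(2b).
P = 1100/(2·28) = 1100/56 = 19.6429.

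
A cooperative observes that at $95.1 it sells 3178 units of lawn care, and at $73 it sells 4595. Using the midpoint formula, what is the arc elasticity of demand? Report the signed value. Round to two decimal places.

-1.39

ΔQ = 4595 − 3178 = 1417; ΔP = 73 − 95.1 = -22.1.
Midpoints: P̄ = 84.05, Q̄ = 3886.5.
ε = (ΔQ/ΔP)(P̄/Q̄) = (1417/-22.1)(84.05/3886.5).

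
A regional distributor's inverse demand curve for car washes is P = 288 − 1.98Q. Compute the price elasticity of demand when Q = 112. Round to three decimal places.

-0.299

At Q = 112, P = 288 − 1.98(112) = 66.24.
dP/dQ = −1.98, so dQ/dP = 1/(−1.98) = -0.505.
ε = (dQ/dP)(P/Q) = (-0.505)(66.24/112).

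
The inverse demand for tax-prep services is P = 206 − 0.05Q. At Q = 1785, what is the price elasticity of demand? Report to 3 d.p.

-1.308

At Q = 1785, P = 206 − 0.05(1785) = 116.75.
dP/dQ = −0.05, so dQ/dP = 1/(−0.05) = -20.000.
ε = (dQ/dP)(P/Q) = (-20.000)(116.75/1785).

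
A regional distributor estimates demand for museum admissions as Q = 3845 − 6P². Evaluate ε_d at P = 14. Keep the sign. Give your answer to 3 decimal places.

-0.881

At P = 14, Q = 2669.
dQ/dP = −12P = -168.
ε = (dQ/dP)(P/Q) = (-168)(14/2669).
|ε| < 1, so demand is inelastic at this price.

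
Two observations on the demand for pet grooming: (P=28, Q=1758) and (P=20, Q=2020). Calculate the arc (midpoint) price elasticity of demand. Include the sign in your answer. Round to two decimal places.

ΔQ = 2020 − 1758 = 262; ΔP = 20 − 28 = -8.
Midpoints: P̄ = 24.00, Q̄ = 1889.0.
ε = (ΔQ/ΔP)(P̄/Q̄) = (262/-8)(24.00/1889.0).

-0.42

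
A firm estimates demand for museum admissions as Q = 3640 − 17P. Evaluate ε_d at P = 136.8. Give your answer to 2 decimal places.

-1.77

At P = 136.8, Q = 1314.400.
dQ/dP = −17.
ε = (dQ/dP)(P/Q) = (-17)(136.8/1314.400).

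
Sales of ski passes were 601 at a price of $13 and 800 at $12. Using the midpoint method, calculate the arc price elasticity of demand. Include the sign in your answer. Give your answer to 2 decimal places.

-3.55

ΔQ = 800 − 601 = 199; ΔP = 12 − 13 = -1.
Midpoints: P̄ = 12.50, Q̄ = 700.5.
ε = (ΔQ/ΔP)(P̄/Q̄) = (199/-1)(12.50/700.5).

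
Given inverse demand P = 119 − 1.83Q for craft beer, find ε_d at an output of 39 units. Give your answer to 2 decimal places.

At Q = 39, P = 119 − 1.83(39) = 47.63.
dP/dQ = −1.83, so dQ/dP = 1/(−1.83) = -0.546.
ε = (dQ/dP)(P/Q) = (-0.546)(47.63/39).

-0.67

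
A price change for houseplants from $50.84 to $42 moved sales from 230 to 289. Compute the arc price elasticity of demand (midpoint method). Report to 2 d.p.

-1.19

ΔQ = 289 − 230 = 59; ΔP = 42 − 50.84 = -8.84.
Midpoints: P̄ = 46.42, Q̄ = 259.5.
ε = (ΔQ/ΔP)(P̄/Q̄) = (59/-8.84)(46.42/259.5).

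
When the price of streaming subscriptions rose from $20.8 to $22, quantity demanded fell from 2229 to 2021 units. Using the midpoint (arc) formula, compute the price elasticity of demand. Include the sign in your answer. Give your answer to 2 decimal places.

ΔQ = 2021 − 2229 = -208; ΔP = 22 − 20.8 = 1.2.
Midpoints: P̄ = 21.40, Q̄ = 2125.0.
ε = (ΔQ/ΔP)(P̄/Q̄) = (-208/1.2)(21.40/2125.0).

-1.75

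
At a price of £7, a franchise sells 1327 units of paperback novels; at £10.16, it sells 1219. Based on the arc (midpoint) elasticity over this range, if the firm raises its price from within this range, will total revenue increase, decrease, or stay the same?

increase

Arc ε = (-108/3.16)(8.58/1273.0) ≈ -0.230.
|ε| = 0.23 < 1, so demand is inelastic. A price rise therefore raises total revenue.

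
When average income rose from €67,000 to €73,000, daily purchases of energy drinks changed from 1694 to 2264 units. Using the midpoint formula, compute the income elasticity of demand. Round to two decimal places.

ΔQ = 570, ΔI = 6000. Midpoints: Ī = 70,000, Q̄ = 1979.0.
ε_I = (ΔQ/ΔI)(Ī/Q̄) = (570/6000)(70000/1979.0).

3.36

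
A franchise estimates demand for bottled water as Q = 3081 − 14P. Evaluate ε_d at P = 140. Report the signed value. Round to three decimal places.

At P = 140, Q = 1121.
dQ/dP = −14.
ε = (dQ/dP)(P/Q) = (-14)(140/1121).

-1.748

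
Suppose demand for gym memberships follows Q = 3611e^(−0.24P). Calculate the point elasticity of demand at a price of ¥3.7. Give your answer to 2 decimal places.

-0.89

At P = 3.7, Q = 1485.847.
dQ/dP = −0.24·3611e^(−0.24P) = −0.24Q = -356.603.
ε = (dQ/dP)(P/Q) = (-356.603)(3.7/1485.847).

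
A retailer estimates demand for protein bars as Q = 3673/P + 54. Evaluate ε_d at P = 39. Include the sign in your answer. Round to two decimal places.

At P = 39, Q = 148.179.
dQ/dP = −3673/P² = -2.415.
ε = (dQ/dP)(P/Q) = (-2.415)(39/148.179).

-0.64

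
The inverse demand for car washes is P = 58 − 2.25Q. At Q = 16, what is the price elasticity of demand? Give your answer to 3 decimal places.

-0.611

At Q = 16, P = 58 − 2.25(16) = 22.00.
dP/dQ = −2.25, so dQ/dP = 1/(−2.25) = -0.444.
ε = (dQ/dP)(P/Q) = (-0.444)(22.00/16).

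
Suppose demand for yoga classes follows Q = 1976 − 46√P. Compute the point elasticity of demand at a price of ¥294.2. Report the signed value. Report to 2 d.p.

At P = 294.2, Q = 1186.996.
dQ/dP = −46/(2√P) = -1.341.
ε = (dQ/dP)(P/Q) = (-1.341)(294.2/1186.996).

-0.33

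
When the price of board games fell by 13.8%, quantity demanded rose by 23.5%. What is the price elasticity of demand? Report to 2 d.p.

-1.70

ε = %ΔQ / %ΔP = (23.5)/(-13.8) = -1.703.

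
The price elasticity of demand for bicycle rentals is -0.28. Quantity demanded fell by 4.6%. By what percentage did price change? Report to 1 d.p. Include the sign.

%ΔP ≈ %ΔQ / ε = (-4.6%)/(-0.28) = 16.43%.

16.4%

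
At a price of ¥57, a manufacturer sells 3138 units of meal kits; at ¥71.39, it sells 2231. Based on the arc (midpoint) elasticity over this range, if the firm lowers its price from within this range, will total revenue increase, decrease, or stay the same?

Arc ε = (-907/14.39)(64.19/2684.5) ≈ -1.507.
|ε| = 1.51 > 1, so demand is elastic. A price cut therefore raises total revenue.

increase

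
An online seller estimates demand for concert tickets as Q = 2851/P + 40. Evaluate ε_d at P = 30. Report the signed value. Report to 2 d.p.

-0.70

At P = 30, Q = 135.033.
dQ/dP = −2851/P² = -3.168.
ε = (dQ/dP)(P/Q) = (-3.168)(30/135.033).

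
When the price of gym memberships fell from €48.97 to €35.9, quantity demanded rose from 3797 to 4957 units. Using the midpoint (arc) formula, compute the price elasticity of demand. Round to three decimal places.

-0.860

ΔQ = 4957 − 3797 = 1160; ΔP = 35.9 − 48.97 = -13.07.
Midpoints: P̄ = 42.44, Q̄ = 4377.0.
ε = (ΔQ/ΔP)(P̄/Q̄) = (1160/-13.07)(42.44/4377.0).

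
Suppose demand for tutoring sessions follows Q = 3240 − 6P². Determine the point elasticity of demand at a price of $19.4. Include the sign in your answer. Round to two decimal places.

At P = 19.4, Q = 981.840.
dQ/dP = −12P = -232.800.
ε = (dQ/dP)(P/Q) = (-232.800)(19.4/981.840).

-4.60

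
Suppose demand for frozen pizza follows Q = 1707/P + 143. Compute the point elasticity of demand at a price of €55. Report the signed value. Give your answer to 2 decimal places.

At P = 55, Q = 174.036.
dQ/dP = −1707/P² = -0.564.
ε = (dQ/dP)(P/Q) = (-0.564)(55/174.036).
|ε| < 1, so demand is inelastic at this price.

-0.18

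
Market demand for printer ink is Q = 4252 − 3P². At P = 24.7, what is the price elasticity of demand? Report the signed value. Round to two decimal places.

-1.51

At P = 24.7, Q = 2421.730.
dQ/dP = −6P = -148.200.
ε = (dQ/dP)(P/Q) = (-148.200)(24.7/2421.730).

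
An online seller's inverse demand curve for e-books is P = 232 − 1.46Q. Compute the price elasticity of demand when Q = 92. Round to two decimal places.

-0.73

At Q = 92, P = 232 − 1.46(92) = 97.68.
dP/dQ = −1.46, so dQ/dP = 1/(−1.46) = -0.685.
ε = (dQ/dP)(P/Q) = (-0.685)(97.68/92).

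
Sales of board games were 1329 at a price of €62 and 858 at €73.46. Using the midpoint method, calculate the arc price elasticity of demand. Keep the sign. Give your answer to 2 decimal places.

-2.55

ΔQ = 858 − 1329 = -471; ΔP = 73.46 − 62 = 11.46.
Midpoints: P̄ = 67.73, Q̄ = 1093.5.
ε = (ΔQ/ΔP)(P̄/Q̄) = (-471/11.46)(67.73/1093.5).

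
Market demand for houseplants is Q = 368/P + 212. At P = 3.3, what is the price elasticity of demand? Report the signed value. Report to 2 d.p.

-0.34

At P = 3.3, Q = 323.515.
dQ/dP = −368/P² = -33.792.
ε = (dQ/dP)(P/Q) = (-33.792)(3.3/323.515).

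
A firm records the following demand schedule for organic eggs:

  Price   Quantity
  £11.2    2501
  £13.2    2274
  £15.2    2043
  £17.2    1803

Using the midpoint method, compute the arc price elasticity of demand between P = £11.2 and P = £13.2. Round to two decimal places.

-0.58

At P = 11.2, Q = 2501; at P = 13.2, Q = 2274.
ΔQ = -227, ΔP = 2.0. Midpoints: P̄ = 12.20, Q̄ = 2387.5.
ε = (ΔQ/ΔP)(P̄/Q̄) = (-227/2.0)(12.20/2387.5).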